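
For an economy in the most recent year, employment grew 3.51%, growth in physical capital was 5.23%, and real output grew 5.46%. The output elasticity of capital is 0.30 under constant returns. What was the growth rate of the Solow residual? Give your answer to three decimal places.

The Solow residual grew 1.434%.

Labor's share = 1 − 0.3 = 0.7.
Physical capital: 0.3 × 5.23 = 1.569 pp.
Employment: 0.7 × 3.51 = 2.457 pp.
TFP growth = 5.46 − 4.026 = 1.434%.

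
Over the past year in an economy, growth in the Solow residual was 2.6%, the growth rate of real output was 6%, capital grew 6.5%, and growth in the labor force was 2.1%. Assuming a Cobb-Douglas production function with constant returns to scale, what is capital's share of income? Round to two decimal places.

α = 0.30

gY = gA + α·gK + (1−α)·gL, so gY − gA − gL = α(gK − gL).
6 − 2.6 − 2.1 = α × (6.5 − 2.1).
1.3 = 4.4 α, so α = 0.2955.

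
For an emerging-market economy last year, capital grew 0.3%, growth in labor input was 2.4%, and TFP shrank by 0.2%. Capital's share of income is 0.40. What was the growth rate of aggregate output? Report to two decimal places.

Aggregate output grew 1.36%.

Labor's share = 1 − 0.4 = 0.6.
Capital: 0.4 × 0.3 = 0.12 pp.
Labor input: 0.6 × 2.4 = 1.44 pp.
Output growth = -0.2 + 1.56 = 1.36%.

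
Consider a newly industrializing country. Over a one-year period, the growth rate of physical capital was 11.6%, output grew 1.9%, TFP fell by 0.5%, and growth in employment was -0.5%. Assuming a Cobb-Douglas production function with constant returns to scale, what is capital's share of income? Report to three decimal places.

0.240

gY = gA + α·gK + (1−α)·gL, so gY − gA − gL = α(gK − gL).
1.9 + 0.5 + 0.5 = α × (11.6 − (-0.5)).
2.9 = 12.1 α, so α = 0.23967.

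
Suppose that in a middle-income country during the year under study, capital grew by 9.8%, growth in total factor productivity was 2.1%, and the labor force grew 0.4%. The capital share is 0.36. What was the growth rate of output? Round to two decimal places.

5.88%

Labor's share = 1 − 0.36 = 0.64.
Capital: 0.36 × 9.8 = 3.528 pp.
The labor force: 0.64 × 0.4 = 0.256 pp.
Output growth = 2.1 + 3.784 = 5.884%.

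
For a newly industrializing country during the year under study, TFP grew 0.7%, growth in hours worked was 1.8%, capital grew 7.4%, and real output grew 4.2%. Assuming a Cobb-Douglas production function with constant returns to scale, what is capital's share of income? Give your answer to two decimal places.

gY = gA + α·gK + (1−α)·gL, so gY − gA − gL = α(gK − gL).
4.2 − 0.7 − 1.8 = α × (7.4 − 1.8).
1.7 = 5.6 α, so α = 0.3036.

Capital's share of income is 0.30.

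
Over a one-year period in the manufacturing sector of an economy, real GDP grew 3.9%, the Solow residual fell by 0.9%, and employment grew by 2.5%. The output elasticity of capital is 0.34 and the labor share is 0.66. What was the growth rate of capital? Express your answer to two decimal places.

Labor's share = 1 − 0.34 = 0.66.
gY = gA + 0.66×2.5 + 0.34×g.
0.34×g = 3.9 + 0.9 − 1.65 = 3.15.
g = 3.15 / 0.34 = 9.2647%.

9.26%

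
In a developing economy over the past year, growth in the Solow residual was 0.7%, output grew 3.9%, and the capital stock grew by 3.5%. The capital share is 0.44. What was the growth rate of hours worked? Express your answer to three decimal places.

Labor's share = 1 − 0.44 = 0.56.
gY = gA + 0.44×3.5 + 0.56×g.
0.56×g = 3.9 − 0.7 − 1.54 = 1.66.
g = 1.66 / 0.56 = 2.96429%.

2.964%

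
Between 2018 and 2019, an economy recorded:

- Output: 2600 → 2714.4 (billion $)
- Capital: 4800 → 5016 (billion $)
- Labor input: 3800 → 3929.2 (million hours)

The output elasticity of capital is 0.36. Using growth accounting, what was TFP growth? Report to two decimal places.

TFP growth was 0.60%.

Output growth = (2714.4 − 2600) / 2600 = 4.4%.
Capital growth = (5016 − 4800) / 4800 = 4.5%.
Labor input growth = (3929.2 − 3800) / 3800 = 3.4%.
Labor's share = 1 − 0.36 = 0.64.
Capital: 0.36 × 4.5 = 1.62 pp.
Labor input: 0.64 × 3.4 = 2.176 pp.
TFP growth = 4.4 − 3.796 = 0.604%.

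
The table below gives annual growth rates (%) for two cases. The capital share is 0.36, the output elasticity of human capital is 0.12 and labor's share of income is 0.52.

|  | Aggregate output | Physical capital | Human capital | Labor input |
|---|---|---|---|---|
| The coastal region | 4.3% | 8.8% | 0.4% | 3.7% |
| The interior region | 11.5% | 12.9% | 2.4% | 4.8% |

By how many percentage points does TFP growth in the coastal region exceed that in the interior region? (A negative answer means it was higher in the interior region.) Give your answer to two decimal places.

Labor's share = 1 − 0.36 − 0.12 = 0.52.
The coastal region: TFP = 4.3 − 3.168 − 0.048 − 1.924 = -0.84%.
The interior region: TFP = 11.5 − 4.644 − 0.288 − 2.496 = 4.072%.
Difference = -0.84 − (4.072) = -4.912 pp.

-4.91 percentage points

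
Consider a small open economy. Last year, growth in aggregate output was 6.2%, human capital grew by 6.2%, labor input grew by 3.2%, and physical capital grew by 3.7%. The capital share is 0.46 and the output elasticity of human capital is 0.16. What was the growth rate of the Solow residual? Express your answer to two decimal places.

2.29%

Labor's share = 1 − 0.46 − 0.16 = 0.38.
Physical capital: 0.46 × 3.7 = 1.702 pp.
Human capital: 0.16 × 6.2 = 0.992 pp.
Labor input: 0.38 × 3.2 = 1.216 pp.
TFP growth = 6.2 − 3.91 = 2.29%.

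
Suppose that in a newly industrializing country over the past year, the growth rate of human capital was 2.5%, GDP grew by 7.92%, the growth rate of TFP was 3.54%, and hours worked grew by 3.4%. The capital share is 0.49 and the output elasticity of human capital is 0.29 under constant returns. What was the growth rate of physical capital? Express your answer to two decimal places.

5.93%

Labor's share = 1 − 0.49 − 0.29 = 0.22.
gY = gA + 0.29×2.5 + 0.22×3.4 + 0.49×g.
0.49×g = 7.92 − 3.54 − 1.473 = 2.907.
g = 2.907 / 0.49 = 5.9327%.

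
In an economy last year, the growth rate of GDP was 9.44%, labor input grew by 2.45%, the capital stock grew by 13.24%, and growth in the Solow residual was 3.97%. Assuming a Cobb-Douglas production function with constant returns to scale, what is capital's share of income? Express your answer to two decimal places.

gY = gA + α·gK + (1−α)·gL, so gY − gA − gL = α(gK − gL).
9.44 − 3.97 − 2.45 = α × (13.24 − 2.45).
3.02 = 10.79 α, so α = 0.2799.

0.28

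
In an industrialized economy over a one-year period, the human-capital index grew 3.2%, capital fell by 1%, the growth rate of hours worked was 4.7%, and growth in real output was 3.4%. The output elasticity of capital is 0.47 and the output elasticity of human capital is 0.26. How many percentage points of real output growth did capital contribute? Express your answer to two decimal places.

-0.47

Contribution = share × growth = 0.47 × (-1) = -0.47 pp.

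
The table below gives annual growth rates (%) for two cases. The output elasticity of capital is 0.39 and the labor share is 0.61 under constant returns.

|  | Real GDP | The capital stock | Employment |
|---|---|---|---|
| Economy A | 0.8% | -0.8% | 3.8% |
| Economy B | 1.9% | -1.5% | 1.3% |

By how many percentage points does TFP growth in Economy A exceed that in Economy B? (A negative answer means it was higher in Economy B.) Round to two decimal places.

-2.90 percentage points

Labor's share = 1 − 0.39 = 0.61.
Economy A: TFP = 0.8 + 0.312 − 2.318 = -1.206%.
Economy B: TFP = 1.9 + 0.585 − 0.793 = 1.692%.
Difference = -1.206 − (1.692) = -2.898 pp.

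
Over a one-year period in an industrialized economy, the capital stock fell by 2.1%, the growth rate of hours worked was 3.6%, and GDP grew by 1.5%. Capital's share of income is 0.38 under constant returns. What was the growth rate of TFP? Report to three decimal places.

Labor's share = 1 − 0.38 = 0.62.
The capital stock: 0.38 × (-2.1) = -0.798 pp.
Hours worked: 0.62 × 3.6 = 2.232 pp.
TFP growth = 1.5 − 1.434 = 0.066%.

0.066%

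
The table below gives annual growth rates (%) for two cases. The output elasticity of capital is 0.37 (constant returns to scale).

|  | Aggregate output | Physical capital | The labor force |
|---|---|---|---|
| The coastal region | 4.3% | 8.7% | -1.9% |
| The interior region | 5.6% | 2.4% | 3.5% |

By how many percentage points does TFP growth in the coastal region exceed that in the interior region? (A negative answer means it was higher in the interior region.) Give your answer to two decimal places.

-0.23 percentage points

Labor's share = 1 − 0.37 = 0.63.
The coastal region: TFP = 4.3 − 3.219 + 1.197 = 2.278%.
The interior region: TFP = 5.6 − 0.888 − 2.205 = 2.507%.
Difference = 2.278 − (2.507) = -0.229 pp.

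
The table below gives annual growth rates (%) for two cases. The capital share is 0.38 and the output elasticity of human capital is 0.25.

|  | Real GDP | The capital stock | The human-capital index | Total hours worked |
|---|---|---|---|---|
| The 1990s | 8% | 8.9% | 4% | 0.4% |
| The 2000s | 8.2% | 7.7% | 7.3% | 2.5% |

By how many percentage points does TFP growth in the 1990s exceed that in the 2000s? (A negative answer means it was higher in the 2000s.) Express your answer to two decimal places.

Labor's share = 1 − 0.38 − 0.25 = 0.37.
The 1990s: TFP = 8 − 3.382 − 1 − 0.148 = 3.47%.
The 2000s: TFP = 8.2 − 2.926 − 1.825 − 0.925 = 2.524%.
Difference = 3.47 − (2.524) = 0.946 pp.

0.95 percentage points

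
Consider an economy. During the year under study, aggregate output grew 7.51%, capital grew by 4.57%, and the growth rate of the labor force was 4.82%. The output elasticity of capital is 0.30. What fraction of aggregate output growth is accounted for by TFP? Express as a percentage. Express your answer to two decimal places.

Labor's share = 1 − 0.3 = 0.7.
Capital: 0.3 × 4.57 = 1.371 pp.
The labor force: 0.7 × 4.82 = 3.374 pp.
TFP growth = 7.51 − 4.745 = 2.765%.
TFP share of growth = 2.765 / 7.51 × 100 = 36.8176%.

TFP accounted for 36.82% of growth.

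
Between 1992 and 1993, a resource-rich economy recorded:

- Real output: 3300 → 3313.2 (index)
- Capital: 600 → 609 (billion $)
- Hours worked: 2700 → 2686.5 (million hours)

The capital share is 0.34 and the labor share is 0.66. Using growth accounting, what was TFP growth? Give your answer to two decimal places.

Real output growth = (3313.2 − 3300) / 3300 = 0.4%.
Capital growth = (609 − 600) / 600 = 1.5%.
Hours worked growth = (2686.5 − 2700) / 2700 = -0.5%.
Labor's share = 1 − 0.34 = 0.66.
Capital: 0.34 × 1.5 = 0.51 pp.
Hours worked: 0.66 × (-0.5) = -0.33 pp.
TFP growth = 0.4 − 0.18 = 0.22%.

TFP grew 0.22%.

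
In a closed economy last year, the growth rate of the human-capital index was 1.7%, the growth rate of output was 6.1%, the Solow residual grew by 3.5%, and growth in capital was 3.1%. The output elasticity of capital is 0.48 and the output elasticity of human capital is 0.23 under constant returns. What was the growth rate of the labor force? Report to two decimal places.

2.49%

Labor's share = 1 − 0.48 − 0.23 = 0.29.
gY = gA + 0.48×3.1 + 0.23×1.7 + 0.29×g.
0.29×g = 6.1 − 3.5 − 1.879 = 0.721.
g = 0.721 / 0.29 = 2.4862%.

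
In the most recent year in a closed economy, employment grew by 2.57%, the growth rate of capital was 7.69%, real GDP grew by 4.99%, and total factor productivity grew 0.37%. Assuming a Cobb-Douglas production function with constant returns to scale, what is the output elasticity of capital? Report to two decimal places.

gY = gA + α·gK + (1−α)·gL, so gY − gA − gL = α(gK − gL).
4.99 − 0.37 − 2.57 = α × (7.69 − 2.57).
2.05 = 5.12 α, so α = 0.4004.

The output elasticity of capital is 0.40.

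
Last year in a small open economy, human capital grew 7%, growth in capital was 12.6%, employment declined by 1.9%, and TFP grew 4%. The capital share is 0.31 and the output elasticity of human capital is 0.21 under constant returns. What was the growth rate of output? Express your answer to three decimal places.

8.464%

Labor's share = 1 − 0.31 − 0.21 = 0.48.
Capital: 0.31 × 12.6 = 3.906 pp.
Human capital: 0.21 × 7 = 1.47 pp.
Employment: 0.48 × (-1.9) = -0.912 pp.
Output growth = 4 + 4.464 = 8.464%.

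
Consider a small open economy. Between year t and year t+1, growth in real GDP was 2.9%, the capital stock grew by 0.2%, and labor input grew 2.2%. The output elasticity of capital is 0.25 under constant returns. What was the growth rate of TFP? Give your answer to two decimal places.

Labor's share = 1 − 0.25 = 0.75.
The capital stock: 0.25 × 0.2 = 0.05 pp.
Labor input: 0.75 × 2.2 = 1.65 pp.
TFP growth = 2.9 − 1.7 = 1.2%.

TFP growth was 1.20%.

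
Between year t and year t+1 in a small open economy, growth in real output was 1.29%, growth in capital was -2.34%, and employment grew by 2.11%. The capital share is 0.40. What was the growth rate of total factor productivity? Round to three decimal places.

0.960%

Labor's share = 1 − 0.4 = 0.6.
Capital: 0.4 × (-2.34) = -0.936 pp.
Employment: 0.6 × 2.11 = 1.266 pp.
TFP growth = 1.29 − 0.33 = 0.96%.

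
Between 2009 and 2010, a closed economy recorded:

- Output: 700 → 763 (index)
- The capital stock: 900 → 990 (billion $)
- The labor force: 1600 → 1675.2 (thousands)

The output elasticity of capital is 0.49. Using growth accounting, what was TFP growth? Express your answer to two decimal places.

Output growth = (763 − 700) / 700 = 9%.
The capital stock growth = (990 − 900) / 900 = 10%.
The labor force growth = (1675.2 − 1600) / 1600 = 4.7%.
Labor's share = 1 − 0.49 = 0.51.
The capital stock: 0.49 × 10 = 4.9 pp.
The labor force: 0.51 × 4.7 = 2.397 pp.
TFP growth = 9 − 7.297 = 1.703%.

1.70%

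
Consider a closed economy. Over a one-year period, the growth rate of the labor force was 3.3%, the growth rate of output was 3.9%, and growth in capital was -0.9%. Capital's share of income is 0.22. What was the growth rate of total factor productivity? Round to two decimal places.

Labor's share = 1 − 0.22 = 0.78.
Capital: 0.22 × (-0.9) = -0.198 pp.
The labor force: 0.78 × 3.3 = 2.574 pp.
TFP growth = 3.9 − 2.376 = 1.524%.

Total factor productivity grew 1.52%.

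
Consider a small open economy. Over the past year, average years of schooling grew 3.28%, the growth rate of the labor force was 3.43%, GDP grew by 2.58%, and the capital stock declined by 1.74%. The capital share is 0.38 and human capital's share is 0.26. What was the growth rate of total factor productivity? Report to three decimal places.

Labor's share = 1 − 0.38 − 0.26 = 0.36.
The capital stock: 0.38 × (-1.74) = -0.6612 pp.
Average years of schooling: 0.26 × 3.28 = 0.8528 pp.
The labor force: 0.36 × 3.43 = 1.2348 pp.
TFP growth = 2.58 − 1.4264 = 1.1536%.

1.154%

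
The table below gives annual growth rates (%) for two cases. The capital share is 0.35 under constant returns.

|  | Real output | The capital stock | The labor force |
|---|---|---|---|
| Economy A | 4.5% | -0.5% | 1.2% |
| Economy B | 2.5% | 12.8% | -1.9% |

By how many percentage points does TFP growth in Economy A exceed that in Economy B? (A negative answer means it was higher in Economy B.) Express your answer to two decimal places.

Labor's share = 1 − 0.35 = 0.65.
Economy A: TFP = 4.5 + 0.175 − 0.78 = 3.895%.
Economy B: TFP = 2.5 − 4.48 + 1.235 = -0.745%.
Difference = 3.895 − (-0.745) = 4.64 pp.

4.64 percentage points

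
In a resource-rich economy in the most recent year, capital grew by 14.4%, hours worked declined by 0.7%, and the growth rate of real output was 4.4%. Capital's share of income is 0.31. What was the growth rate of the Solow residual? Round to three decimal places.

Labor's share = 1 − 0.31 = 0.69.
Capital: 0.31 × 14.4 = 4.464 pp.
Hours worked: 0.69 × (-0.7) = -0.483 pp.
TFP growth = 4.4 − 3.981 = 0.419%.

0.419%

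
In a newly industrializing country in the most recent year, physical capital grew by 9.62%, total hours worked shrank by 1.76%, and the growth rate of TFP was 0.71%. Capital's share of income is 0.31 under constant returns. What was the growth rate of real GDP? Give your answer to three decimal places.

Real GDP growth was 2.478%.

Labor's share = 1 − 0.31 = 0.69.
Physical capital: 0.31 × 9.62 = 2.9822 pp.
Total hours worked: 0.69 × (-1.76) = -1.2144 pp.
Output growth = 0.71 + 1.7678 = 2.4778%.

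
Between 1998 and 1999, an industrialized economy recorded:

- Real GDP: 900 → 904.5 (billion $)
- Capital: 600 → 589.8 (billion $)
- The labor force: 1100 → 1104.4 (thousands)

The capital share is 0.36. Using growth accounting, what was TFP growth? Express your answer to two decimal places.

Real GDP growth = (904.5 − 900) / 900 = 0.5%.
Capital growth = (589.8 − 600) / 600 = -1.7%.
The labor force growth = (1104.4 − 1100) / 1100 = 0.4%.
Labor's share = 1 − 0.36 = 0.64.
Capital: 0.36 × (-1.7) = -0.612 pp.
The labor force: 0.64 × 0.4 = 0.256 pp.
TFP growth = 0.5 + 0.356 = 0.856%.

0.86%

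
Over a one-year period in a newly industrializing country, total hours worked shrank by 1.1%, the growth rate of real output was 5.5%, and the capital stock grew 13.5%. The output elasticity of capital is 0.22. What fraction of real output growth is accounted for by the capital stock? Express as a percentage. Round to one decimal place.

The capital stock contributed 0.22 × 13.5 = 2.97 pp.
Share of growth = 2.97 / 5.5 × 100 = 54%.

54.0%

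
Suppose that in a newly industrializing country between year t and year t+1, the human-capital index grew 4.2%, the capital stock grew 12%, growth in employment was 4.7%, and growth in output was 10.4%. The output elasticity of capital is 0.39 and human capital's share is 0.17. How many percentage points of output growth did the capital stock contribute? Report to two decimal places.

Contribution = share × growth = 0.39 × 12 = 4.68 pp.

4.68 percentage points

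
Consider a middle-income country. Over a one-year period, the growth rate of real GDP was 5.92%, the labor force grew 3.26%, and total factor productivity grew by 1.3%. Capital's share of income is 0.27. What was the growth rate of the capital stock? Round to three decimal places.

8.297%

Labor's share = 1 − 0.27 = 0.73.
gY = gA + 0.73×3.26 + 0.27×g.
0.27×g = 5.92 − 1.3 − 2.3798 = 2.2402.
g = 2.2402 / 0.27 = 8.29704%.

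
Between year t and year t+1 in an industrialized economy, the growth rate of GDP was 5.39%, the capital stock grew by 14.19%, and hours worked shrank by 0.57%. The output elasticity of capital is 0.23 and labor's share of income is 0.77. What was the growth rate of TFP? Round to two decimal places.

Labor's share = 1 − 0.23 = 0.77.
The capital stock: 0.23 × 14.19 = 3.2637 pp.
Hours worked: 0.77 × (-0.57) = -0.4389 pp.
TFP growth = 5.39 − 2.8248 = 2.5652%.

2.57%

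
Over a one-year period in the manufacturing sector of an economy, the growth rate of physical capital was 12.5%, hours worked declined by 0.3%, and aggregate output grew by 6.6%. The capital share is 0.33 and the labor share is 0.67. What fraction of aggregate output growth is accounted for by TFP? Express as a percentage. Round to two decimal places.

TFP accounted for 40.55% of growth.

Labor's share = 1 − 0.33 = 0.67.
Physical capital: 0.33 × 12.5 = 4.125 pp.
Hours worked: 0.67 × (-0.3) = -0.201 pp.
TFP growth = 6.6 − 3.924 = 2.676%.
TFP share of growth = 2.676 / 6.6 × 100 = 40.5455%.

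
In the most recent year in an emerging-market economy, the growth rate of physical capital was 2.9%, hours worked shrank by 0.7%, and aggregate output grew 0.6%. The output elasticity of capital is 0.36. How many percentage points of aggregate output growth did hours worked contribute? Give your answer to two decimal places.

Labor's share = 1 − 0.36 = 0.64.
Contribution = share × growth = 0.64 × (-0.7) = -0.448 pp.

-0.45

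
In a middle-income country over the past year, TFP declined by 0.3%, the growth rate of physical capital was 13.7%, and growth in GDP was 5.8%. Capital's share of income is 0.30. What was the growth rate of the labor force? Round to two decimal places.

Labor's share = 1 − 0.3 = 0.7.
gY = gA + 0.3×13.7 + 0.7×g.
0.7×g = 5.8 + 0.3 − 4.11 = 1.99.
g = 1.99 / 0.7 = 2.8429%.

The labor force growth was 2.84%.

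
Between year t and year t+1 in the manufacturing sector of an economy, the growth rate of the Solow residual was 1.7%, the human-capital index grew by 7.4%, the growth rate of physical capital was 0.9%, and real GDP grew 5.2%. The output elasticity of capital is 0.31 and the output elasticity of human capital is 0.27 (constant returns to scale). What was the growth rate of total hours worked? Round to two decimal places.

Total hours worked growth was 2.91%.

Labor's share = 1 − 0.31 − 0.27 = 0.42.
gY = gA + 0.31×0.9 + 0.27×7.4 + 0.42×g.
0.42×g = 5.2 − 1.7 − 2.277 = 1.223.
g = 1.223 / 0.42 = 2.9119%.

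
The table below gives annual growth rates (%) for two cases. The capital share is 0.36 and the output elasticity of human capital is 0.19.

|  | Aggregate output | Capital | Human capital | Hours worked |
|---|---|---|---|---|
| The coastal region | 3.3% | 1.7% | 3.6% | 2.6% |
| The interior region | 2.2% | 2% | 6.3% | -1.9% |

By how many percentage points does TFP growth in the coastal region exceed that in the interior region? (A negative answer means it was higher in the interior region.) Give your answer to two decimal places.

Labor's share = 1 − 0.36 − 0.19 = 0.45.
The coastal region: TFP = 3.3 − 0.612 − 0.684 − 1.17 = 0.834%.
The interior region: TFP = 2.2 − 0.72 − 1.197 + 0.855 = 1.138%.
Difference = 0.834 − (1.138) = -0.304 pp.

-0.30 percentage points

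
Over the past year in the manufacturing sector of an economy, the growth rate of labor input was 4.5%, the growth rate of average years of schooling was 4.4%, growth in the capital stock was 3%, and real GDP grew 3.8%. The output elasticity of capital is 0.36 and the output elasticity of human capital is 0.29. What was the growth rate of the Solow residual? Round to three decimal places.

Labor's share = 1 − 0.36 − 0.29 = 0.35.
The capital stock: 0.36 × 3 = 1.08 pp.
Average years of schooling: 0.29 × 4.4 = 1.276 pp.
Labor input: 0.35 × 4.5 = 1.575 pp.
TFP growth = 3.8 − 3.931 = -0.131%.

-0.131%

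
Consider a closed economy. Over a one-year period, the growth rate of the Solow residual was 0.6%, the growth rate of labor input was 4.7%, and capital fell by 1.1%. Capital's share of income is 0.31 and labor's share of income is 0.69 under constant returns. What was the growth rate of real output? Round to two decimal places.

3.50%

Labor's share = 1 − 0.31 = 0.69.
Capital: 0.31 × (-1.1) = -0.341 pp.
Labor input: 0.69 × 4.7 = 3.243 pp.
Output growth = 0.6 + 2.902 = 3.502%.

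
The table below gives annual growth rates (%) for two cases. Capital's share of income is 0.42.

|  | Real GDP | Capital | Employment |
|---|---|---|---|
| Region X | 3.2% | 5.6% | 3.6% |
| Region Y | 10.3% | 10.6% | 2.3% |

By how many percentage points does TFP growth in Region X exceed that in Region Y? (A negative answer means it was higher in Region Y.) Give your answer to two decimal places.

Labor's share = 1 − 0.42 = 0.58.
Region X: TFP = 3.2 − 2.352 − 2.088 = -1.24%.
Region Y: TFP = 10.3 − 4.452 − 1.334 = 4.514%.
Difference = -1.24 − (4.514) = -5.754 pp.

-5.75 percentage points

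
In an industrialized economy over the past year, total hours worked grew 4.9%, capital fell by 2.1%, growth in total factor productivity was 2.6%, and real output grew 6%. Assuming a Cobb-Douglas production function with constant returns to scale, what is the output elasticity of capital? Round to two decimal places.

0.21

gY = gA + α·gK + (1−α)·gL, so gY − gA − gL = α(gK − gL).
6 − 2.6 − 4.9 = α × (-2.1 − 4.9).
-1.5 = -7 α, so α = 0.2143.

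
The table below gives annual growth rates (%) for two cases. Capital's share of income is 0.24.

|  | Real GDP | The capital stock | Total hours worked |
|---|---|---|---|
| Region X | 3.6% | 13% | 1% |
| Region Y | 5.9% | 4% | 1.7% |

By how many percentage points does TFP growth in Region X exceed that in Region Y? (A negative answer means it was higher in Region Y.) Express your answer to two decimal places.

-3.93 percentage points

Labor's share = 1 − 0.24 = 0.76.
Region X: TFP = 3.6 − 3.12 − 0.76 = -0.28%.
Region Y: TFP = 5.9 − 0.96 − 1.292 = 3.648%.
Difference = -0.28 − (3.648) = -3.928 pp.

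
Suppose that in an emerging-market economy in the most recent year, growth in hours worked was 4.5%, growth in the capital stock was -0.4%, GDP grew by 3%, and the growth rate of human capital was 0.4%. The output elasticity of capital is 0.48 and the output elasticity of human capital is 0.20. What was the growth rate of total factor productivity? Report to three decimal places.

Labor's share = 1 − 0.48 − 0.2 = 0.32.
The capital stock: 0.48 × (-0.4) = -0.192 pp.
Human capital: 0.2 × 0.4 = 0.08 pp.
Hours worked: 0.32 × 4.5 = 1.44 pp.
TFP growth = 3 − 1.328 = 1.672%.

Total factor productivity growth was 1.672%.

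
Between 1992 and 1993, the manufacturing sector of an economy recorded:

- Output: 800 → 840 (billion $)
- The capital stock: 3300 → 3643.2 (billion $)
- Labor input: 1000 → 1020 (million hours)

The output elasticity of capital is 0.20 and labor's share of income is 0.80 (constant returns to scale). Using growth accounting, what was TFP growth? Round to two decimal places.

Output growth = (840 − 800) / 800 = 5%.
The capital stock growth = (3643.2 − 3300) / 3300 = 10.4%.
Labor input growth = (1020 − 1000) / 1000 = 2%.
Labor's share = 1 − 0.2 = 0.8.
The capital stock: 0.2 × 10.4 = 2.08 pp.
Labor input: 0.8 × 2 = 1.6 pp.
TFP growth = 5 − 3.68 = 1.32%.

1.32%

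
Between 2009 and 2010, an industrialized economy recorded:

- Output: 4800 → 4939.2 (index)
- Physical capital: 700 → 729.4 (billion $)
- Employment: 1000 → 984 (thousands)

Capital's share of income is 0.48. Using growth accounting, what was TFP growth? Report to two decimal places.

TFP growth was 1.72%.

Output growth = (4939.2 − 4800) / 4800 = 2.9%.
Physical capital growth = (729.4 − 700) / 700 = 4.2%.
Employment growth = (984 − 1000) / 1000 = -1.6%.
Labor's share = 1 − 0.48 = 0.52.
Physical capital: 0.48 × 4.2 = 2.016 pp.
Employment: 0.52 × (-1.6) = -0.832 pp.
TFP growth = 2.9 − 1.184 = 1.716%.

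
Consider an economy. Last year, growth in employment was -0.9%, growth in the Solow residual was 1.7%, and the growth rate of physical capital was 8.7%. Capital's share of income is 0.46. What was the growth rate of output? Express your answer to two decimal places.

Output growth was 5.22%.

Labor's share = 1 − 0.46 = 0.54.
Physical capital: 0.46 × 8.7 = 4.002 pp.
Employment: 0.54 × (-0.9) = -0.486 pp.
Output growth = 1.7 + 3.516 = 5.216%.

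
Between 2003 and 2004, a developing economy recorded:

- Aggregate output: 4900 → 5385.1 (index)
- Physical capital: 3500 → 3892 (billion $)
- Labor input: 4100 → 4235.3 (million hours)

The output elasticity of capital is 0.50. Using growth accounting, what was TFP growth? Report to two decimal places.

Aggregate output growth = (5385.1 − 4900) / 4900 = 9.9%.
Physical capital growth = (3892 − 3500) / 3500 = 11.2%.
Labor input growth = (4235.3 − 4100) / 4100 = 3.3%.
Labor's share = 1 − 0.5 = 0.5.
Physical capital: 0.5 × 11.2 = 5.6 pp.
Labor input: 0.5 × 3.3 = 1.65 pp.
TFP growth = 9.9 − 7.25 = 2.65%.

2.65%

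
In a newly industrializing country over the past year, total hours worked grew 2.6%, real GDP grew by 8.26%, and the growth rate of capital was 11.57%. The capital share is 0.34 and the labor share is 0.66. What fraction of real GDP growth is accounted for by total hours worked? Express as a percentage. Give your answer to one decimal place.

Labor's share = 1 − 0.34 = 0.66.
Total hours worked contributed 0.66 × 2.6 = 1.716 pp.
Share of growth = 1.716 / 8.26 × 100 = 20.775%.

20.8%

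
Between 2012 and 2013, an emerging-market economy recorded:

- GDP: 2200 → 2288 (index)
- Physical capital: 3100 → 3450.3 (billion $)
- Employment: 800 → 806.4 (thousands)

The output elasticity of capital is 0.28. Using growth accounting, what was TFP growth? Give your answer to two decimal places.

0.26%

GDP growth = (2288 − 2200) / 2200 = 4%.
Physical capital growth = (3450.3 − 3100) / 3100 = 11.3%.
Employment growth = (806.4 − 800) / 800 = 0.8%.
Labor's share = 1 − 0.28 = 0.72.
Physical capital: 0.28 × 11.3 = 3.164 pp.
Employment: 0.72 × 0.8 = 0.576 pp.
TFP growth = 4 − 3.74 = 0.26%.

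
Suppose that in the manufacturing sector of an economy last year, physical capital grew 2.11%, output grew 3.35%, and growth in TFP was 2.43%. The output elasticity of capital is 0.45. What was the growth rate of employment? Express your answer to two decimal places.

Labor's share = 1 − 0.45 = 0.55.
gY = gA + 0.45×2.11 + 0.55×g.
0.55×g = 3.35 − 2.43 − 0.9495 = -0.0295.
g = -0.0295 / 0.55 = -0.0536%.

-0.05%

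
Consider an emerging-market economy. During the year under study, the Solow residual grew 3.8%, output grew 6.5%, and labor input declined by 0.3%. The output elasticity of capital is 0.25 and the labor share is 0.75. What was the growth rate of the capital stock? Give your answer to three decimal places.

11.700%

Labor's share = 1 − 0.25 = 0.75.
gY = gA + 0.75×(-0.3) + 0.25×g.
0.25×g = 6.5 − 3.8 + 0.225 = 2.925.
g = 2.925 / 0.25 = 11.7%.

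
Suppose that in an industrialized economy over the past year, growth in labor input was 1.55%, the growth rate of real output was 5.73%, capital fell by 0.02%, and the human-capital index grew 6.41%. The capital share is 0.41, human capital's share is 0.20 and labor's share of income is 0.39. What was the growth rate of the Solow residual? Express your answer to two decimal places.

Labor's share = 1 − 0.41 − 0.2 = 0.39.
Capital: 0.41 × (-0.02) = -0.0082 pp.
The human-capital index: 0.2 × 6.41 = 1.282 pp.
Labor input: 0.39 × 1.55 = 0.6045 pp.
TFP growth = 5.73 − 1.8783 = 3.8517%.

3.85%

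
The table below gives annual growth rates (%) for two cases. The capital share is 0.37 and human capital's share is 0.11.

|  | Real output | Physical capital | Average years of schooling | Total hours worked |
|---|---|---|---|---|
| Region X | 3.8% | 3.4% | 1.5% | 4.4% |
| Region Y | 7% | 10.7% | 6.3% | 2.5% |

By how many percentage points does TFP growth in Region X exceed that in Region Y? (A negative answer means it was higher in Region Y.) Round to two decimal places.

Labor's share = 1 − 0.37 − 0.11 = 0.52.
Region X: TFP = 3.8 − 1.258 − 0.165 − 2.288 = 0.089%.
Region Y: TFP = 7 − 3.959 − 0.693 − 1.3 = 1.048%.
Difference = 0.089 − (1.048) = -0.959 pp.

-0.96 percentage points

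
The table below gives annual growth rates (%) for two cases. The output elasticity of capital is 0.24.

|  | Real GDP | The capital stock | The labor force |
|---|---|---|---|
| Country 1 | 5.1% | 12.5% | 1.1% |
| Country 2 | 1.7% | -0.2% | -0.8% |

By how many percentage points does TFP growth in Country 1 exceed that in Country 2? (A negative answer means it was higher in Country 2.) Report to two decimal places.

-1.09 percentage points

Labor's share = 1 − 0.24 = 0.76.
Country 1: TFP = 5.1 − 3 − 0.836 = 1.264%.
Country 2: TFP = 1.7 + 0.048 + 0.608 = 2.356%.
Difference = 1.264 − (2.356) = -1.092 pp.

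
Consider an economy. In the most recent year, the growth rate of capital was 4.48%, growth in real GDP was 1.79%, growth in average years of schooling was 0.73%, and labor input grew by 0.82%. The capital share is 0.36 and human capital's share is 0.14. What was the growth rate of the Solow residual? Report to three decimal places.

Labor's share = 1 − 0.36 − 0.14 = 0.5.
Capital: 0.36 × 4.48 = 1.6128 pp.
Average years of schooling: 0.14 × 0.73 = 0.1022 pp.
Labor input: 0.5 × 0.82 = 0.41 pp.
TFP growth = 1.79 − 2.125 = -0.335%.

-0.335%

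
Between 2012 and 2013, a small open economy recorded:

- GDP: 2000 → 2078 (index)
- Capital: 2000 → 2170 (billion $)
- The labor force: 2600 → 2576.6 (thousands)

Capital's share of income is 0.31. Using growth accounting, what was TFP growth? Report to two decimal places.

GDP growth = (2078 − 2000) / 2000 = 3.9%.
Capital growth = (2170 − 2000) / 2000 = 8.5%.
The labor force growth = (2576.6 − 2600) / 2600 = -0.9%.
Labor's share = 1 − 0.31 = 0.69.
Capital: 0.31 × 8.5 = 2.635 pp.
The labor force: 0.69 × (-0.9) = -0.621 pp.
TFP growth = 3.9 − 2.014 = 1.886%.

1.89%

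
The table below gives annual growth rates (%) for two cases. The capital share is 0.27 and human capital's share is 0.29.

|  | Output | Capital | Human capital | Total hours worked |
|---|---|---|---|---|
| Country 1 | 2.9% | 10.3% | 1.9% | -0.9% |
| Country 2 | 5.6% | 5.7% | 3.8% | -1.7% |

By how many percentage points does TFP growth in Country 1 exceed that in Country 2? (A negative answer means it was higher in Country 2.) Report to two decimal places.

Labor's share = 1 − 0.27 − 0.29 = 0.44.
Country 1: TFP = 2.9 − 2.781 − 0.551 + 0.396 = -0.036%.
Country 2: TFP = 5.6 − 1.539 − 1.102 + 0.748 = 3.707%.
Difference = -0.036 − (3.707) = -3.743 pp.

-3.74 percentage points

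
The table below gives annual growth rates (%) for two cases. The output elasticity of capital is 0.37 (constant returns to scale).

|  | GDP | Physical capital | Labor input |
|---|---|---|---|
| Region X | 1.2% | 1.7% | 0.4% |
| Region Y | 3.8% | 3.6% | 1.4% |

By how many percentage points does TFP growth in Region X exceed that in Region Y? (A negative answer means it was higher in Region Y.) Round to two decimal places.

Labor's share = 1 − 0.37 = 0.63.
Region X: TFP = 1.2 − 0.629 − 0.252 = 0.319%.
Region Y: TFP = 3.8 − 1.332 − 0.882 = 1.586%.
Difference = 0.319 − (1.586) = -1.267 pp.

-1.27 percentage points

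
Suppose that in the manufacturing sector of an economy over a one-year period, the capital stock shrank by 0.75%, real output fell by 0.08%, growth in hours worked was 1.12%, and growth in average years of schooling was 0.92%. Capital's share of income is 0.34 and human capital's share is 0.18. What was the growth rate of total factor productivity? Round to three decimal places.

Labor's share = 1 − 0.34 − 0.18 = 0.48.
The capital stock: 0.34 × (-0.75) = -0.255 pp.
Average years of schooling: 0.18 × 0.92 = 0.1656 pp.
Hours worked: 0.48 × 1.12 = 0.5376 pp.
TFP growth = -0.08 − 0.4482 = -0.5282%.

-0.528%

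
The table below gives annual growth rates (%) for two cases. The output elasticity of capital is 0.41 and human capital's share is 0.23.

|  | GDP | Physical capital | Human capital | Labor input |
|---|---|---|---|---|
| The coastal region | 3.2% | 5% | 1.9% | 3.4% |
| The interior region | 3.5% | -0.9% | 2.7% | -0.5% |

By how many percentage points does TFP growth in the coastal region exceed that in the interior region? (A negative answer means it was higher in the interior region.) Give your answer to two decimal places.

-3.94 percentage points

Labor's share = 1 − 0.41 − 0.23 = 0.36.
The coastal region: TFP = 3.2 − 2.05 − 0.437 − 1.224 = -0.511%.
The interior region: TFP = 3.5 + 0.369 − 0.621 + 0.18 = 3.428%.
Difference = -0.511 − (3.428) = -3.939 pp.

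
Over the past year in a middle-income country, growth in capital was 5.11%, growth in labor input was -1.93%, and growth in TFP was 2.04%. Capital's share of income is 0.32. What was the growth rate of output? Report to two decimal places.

2.36%

Labor's share = 1 − 0.32 = 0.68.
Capital: 0.32 × 5.11 = 1.6352 pp.
Labor input: 0.68 × (-1.93) = -1.3124 pp.
Output growth = 2.04 + 0.3228 = 2.3628%.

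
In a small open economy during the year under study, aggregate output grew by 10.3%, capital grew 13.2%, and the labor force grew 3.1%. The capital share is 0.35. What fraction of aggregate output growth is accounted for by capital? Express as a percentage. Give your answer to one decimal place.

Capital accounted for 44.9% of growth.

Capital contributed 0.35 × 13.2 = 4.62 pp.
Share of growth = 4.62 / 10.3 × 100 = 44.854%.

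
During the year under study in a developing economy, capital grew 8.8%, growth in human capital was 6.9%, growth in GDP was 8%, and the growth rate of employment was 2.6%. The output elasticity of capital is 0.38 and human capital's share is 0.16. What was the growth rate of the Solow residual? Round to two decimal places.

2.36%

Labor's share = 1 − 0.38 − 0.16 = 0.46.
Capital: 0.38 × 8.8 = 3.344 pp.
Human capital: 0.16 × 6.9 = 1.104 pp.
Employment: 0.46 × 2.6 = 1.196 pp.
TFP growth = 8 − 5.644 = 2.356%.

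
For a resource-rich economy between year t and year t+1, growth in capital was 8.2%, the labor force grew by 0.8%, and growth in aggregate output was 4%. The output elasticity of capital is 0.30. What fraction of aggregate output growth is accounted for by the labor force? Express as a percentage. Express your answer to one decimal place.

Labor's share = 1 − 0.3 = 0.7.
The labor force contributed 0.7 × 0.8 = 0.56 pp.
Share of growth = 0.56 / 4 × 100 = 14%.

14.0%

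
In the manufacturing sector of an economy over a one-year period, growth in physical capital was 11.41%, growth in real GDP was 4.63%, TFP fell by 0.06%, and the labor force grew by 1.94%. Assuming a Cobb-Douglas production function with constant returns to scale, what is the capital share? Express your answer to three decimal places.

0.290

gY = gA + α·gK + (1−α)·gL, so gY − gA − gL = α(gK − gL).
4.63 + 0.06 − 1.94 = α × (11.41 − 1.94).
2.75 = 9.47 α, so α = 0.29039.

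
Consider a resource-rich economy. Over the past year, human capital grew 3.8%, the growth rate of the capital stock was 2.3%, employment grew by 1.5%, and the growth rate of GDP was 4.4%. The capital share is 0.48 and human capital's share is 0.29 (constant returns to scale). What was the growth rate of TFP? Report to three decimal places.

TFP grew 1.849%.

Labor's share = 1 − 0.48 − 0.29 = 0.23.
The capital stock: 0.48 × 2.3 = 1.104 pp.
Human capital: 0.29 × 3.8 = 1.102 pp.
Employment: 0.23 × 1.5 = 0.345 pp.
TFP growth = 4.4 − 2.551 = 1.849%.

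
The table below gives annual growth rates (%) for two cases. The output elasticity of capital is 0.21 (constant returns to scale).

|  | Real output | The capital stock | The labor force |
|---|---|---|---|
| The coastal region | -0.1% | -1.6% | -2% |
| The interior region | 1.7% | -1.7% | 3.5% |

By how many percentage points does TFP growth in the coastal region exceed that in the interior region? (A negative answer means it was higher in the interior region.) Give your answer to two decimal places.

Labor's share = 1 − 0.21 = 0.79.
The coastal region: TFP = -0.1 + 0.336 + 1.58 = 1.816%.
The interior region: TFP = 1.7 + 0.357 − 2.765 = -0.708%.
Difference = 1.816 − (-0.708) = 2.524 pp.

2.52 percentage points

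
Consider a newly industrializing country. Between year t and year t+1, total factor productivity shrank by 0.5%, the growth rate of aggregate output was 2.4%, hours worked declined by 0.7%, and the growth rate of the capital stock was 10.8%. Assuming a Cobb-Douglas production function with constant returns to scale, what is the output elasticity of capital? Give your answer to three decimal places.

0.313

gY = gA + α·gK + (1−α)·gL, so gY − gA − gL = α(gK − gL).
2.4 + 0.5 + 0.7 = α × (10.8 − (-0.7)).
3.6 = 11.5 α, so α = 0.31304.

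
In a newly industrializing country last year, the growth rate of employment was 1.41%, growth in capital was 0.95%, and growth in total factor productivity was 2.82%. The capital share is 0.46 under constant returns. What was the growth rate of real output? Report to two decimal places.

Labor's share = 1 − 0.46 = 0.54.
Capital: 0.46 × 0.95 = 0.437 pp.
Employment: 0.54 × 1.41 = 0.7614 pp.
Output growth = 2.82 + 1.1984 = 4.0184%.

4.02%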